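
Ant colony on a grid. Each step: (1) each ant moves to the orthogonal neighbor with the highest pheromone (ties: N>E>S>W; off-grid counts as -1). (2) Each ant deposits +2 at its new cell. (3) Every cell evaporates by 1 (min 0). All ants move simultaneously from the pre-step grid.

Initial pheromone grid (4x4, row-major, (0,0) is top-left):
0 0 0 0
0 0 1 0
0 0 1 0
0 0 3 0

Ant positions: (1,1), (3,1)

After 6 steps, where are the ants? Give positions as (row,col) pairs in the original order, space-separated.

Step 1: ant0:(1,1)->E->(1,2) | ant1:(3,1)->E->(3,2)
  grid max=4 at (3,2)
Step 2: ant0:(1,2)->N->(0,2) | ant1:(3,2)->N->(2,2)
  grid max=3 at (3,2)
Step 3: ant0:(0,2)->S->(1,2) | ant1:(2,2)->S->(3,2)
  grid max=4 at (3,2)
Step 4: ant0:(1,2)->N->(0,2) | ant1:(3,2)->N->(2,2)
  grid max=3 at (3,2)
Step 5: ant0:(0,2)->S->(1,2) | ant1:(2,2)->S->(3,2)
  grid max=4 at (3,2)
Step 6: ant0:(1,2)->N->(0,2) | ant1:(3,2)->N->(2,2)
  grid max=3 at (3,2)

(0,2) (2,2)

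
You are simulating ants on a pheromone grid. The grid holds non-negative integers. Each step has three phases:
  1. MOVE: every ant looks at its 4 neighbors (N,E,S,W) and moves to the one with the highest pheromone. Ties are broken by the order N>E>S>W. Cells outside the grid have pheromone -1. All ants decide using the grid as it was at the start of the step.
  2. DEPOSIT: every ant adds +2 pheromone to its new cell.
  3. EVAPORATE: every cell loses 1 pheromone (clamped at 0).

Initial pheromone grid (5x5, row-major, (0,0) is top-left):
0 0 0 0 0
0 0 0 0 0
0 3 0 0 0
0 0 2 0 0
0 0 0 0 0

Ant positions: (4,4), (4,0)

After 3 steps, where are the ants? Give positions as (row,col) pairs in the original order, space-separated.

Step 1: ant0:(4,4)->N->(3,4) | ant1:(4,0)->N->(3,0)
  grid max=2 at (2,1)
Step 2: ant0:(3,4)->N->(2,4) | ant1:(3,0)->N->(2,0)
  grid max=1 at (2,0)
Step 3: ant0:(2,4)->N->(1,4) | ant1:(2,0)->E->(2,1)
  grid max=2 at (2,1)

(1,4) (2,1)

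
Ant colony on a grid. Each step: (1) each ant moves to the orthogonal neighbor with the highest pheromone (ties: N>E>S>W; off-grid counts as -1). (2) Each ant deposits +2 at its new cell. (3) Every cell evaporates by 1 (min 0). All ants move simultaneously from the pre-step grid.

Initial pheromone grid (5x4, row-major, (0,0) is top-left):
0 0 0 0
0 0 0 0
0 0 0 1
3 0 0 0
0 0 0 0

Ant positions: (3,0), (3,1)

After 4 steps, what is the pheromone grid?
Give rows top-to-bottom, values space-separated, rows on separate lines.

After step 1: ants at (2,0),(3,0)
  0 0 0 0
  0 0 0 0
  1 0 0 0
  4 0 0 0
  0 0 0 0
After step 2: ants at (3,0),(2,0)
  0 0 0 0
  0 0 0 0
  2 0 0 0
  5 0 0 0
  0 0 0 0
After step 3: ants at (2,0),(3,0)
  0 0 0 0
  0 0 0 0
  3 0 0 0
  6 0 0 0
  0 0 0 0
After step 4: ants at (3,0),(2,0)
  0 0 0 0
  0 0 0 0
  4 0 0 0
  7 0 0 0
  0 0 0 0

0 0 0 0
0 0 0 0
4 0 0 0
7 0 0 0
0 0 0 0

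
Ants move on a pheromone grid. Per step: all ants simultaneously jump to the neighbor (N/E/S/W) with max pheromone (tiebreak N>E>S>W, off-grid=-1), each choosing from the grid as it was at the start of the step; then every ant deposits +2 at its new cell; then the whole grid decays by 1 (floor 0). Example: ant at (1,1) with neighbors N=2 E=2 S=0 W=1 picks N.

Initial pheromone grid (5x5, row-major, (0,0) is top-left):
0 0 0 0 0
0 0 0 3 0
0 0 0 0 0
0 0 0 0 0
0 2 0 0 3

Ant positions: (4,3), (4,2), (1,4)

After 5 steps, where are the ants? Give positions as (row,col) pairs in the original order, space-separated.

Step 1: ant0:(4,3)->E->(4,4) | ant1:(4,2)->W->(4,1) | ant2:(1,4)->W->(1,3)
  grid max=4 at (1,3)
Step 2: ant0:(4,4)->N->(3,4) | ant1:(4,1)->N->(3,1) | ant2:(1,3)->N->(0,3)
  grid max=3 at (1,3)
Step 3: ant0:(3,4)->S->(4,4) | ant1:(3,1)->S->(4,1) | ant2:(0,3)->S->(1,3)
  grid max=4 at (1,3)
Step 4: ant0:(4,4)->N->(3,4) | ant1:(4,1)->N->(3,1) | ant2:(1,3)->N->(0,3)
  grid max=3 at (1,3)
Step 5: ant0:(3,4)->S->(4,4) | ant1:(3,1)->S->(4,1) | ant2:(0,3)->S->(1,3)
  grid max=4 at (1,3)

(4,4) (4,1) (1,3)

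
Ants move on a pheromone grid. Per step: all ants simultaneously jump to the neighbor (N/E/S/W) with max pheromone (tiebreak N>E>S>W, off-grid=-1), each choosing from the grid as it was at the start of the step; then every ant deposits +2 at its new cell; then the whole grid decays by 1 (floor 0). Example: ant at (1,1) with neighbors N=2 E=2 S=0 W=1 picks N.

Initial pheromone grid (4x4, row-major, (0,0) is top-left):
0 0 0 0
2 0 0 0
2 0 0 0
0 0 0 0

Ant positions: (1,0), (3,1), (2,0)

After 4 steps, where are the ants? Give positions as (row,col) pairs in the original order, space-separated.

Step 1: ant0:(1,0)->S->(2,0) | ant1:(3,1)->N->(2,1) | ant2:(2,0)->N->(1,0)
  grid max=3 at (1,0)
Step 2: ant0:(2,0)->N->(1,0) | ant1:(2,1)->W->(2,0) | ant2:(1,0)->S->(2,0)
  grid max=6 at (2,0)
Step 3: ant0:(1,0)->S->(2,0) | ant1:(2,0)->N->(1,0) | ant2:(2,0)->N->(1,0)
  grid max=7 at (1,0)
Step 4: ant0:(2,0)->N->(1,0) | ant1:(1,0)->S->(2,0) | ant2:(1,0)->S->(2,0)
  grid max=10 at (2,0)

(1,0) (2,0) (2,0)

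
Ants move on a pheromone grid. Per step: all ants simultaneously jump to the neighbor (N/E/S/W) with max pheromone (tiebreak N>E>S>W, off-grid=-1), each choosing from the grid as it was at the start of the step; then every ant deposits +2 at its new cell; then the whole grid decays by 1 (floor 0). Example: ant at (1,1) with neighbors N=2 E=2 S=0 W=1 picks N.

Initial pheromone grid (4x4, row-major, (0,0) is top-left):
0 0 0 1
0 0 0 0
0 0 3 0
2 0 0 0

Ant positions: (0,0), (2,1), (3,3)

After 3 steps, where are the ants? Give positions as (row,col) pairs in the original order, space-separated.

Step 1: ant0:(0,0)->E->(0,1) | ant1:(2,1)->E->(2,2) | ant2:(3,3)->N->(2,3)
  grid max=4 at (2,2)
Step 2: ant0:(0,1)->E->(0,2) | ant1:(2,2)->E->(2,3) | ant2:(2,3)->W->(2,2)
  grid max=5 at (2,2)
Step 3: ant0:(0,2)->E->(0,3) | ant1:(2,3)->W->(2,2) | ant2:(2,2)->E->(2,3)
  grid max=6 at (2,2)

(0,3) (2,2) (2,3)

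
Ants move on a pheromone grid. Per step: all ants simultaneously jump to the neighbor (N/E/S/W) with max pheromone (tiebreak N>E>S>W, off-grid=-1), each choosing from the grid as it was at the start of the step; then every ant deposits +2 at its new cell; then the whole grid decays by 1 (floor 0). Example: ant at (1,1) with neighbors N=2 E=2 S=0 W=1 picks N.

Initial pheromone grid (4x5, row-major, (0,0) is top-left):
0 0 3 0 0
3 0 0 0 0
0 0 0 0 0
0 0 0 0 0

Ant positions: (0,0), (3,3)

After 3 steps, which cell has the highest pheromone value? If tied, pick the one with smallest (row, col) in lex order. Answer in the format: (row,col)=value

Answer: (1,0)=4

Derivation:
Step 1: ant0:(0,0)->S->(1,0) | ant1:(3,3)->N->(2,3)
  grid max=4 at (1,0)
Step 2: ant0:(1,0)->N->(0,0) | ant1:(2,3)->N->(1,3)
  grid max=3 at (1,0)
Step 3: ant0:(0,0)->S->(1,0) | ant1:(1,3)->N->(0,3)
  grid max=4 at (1,0)
Final grid:
  0 0 0 1 0
  4 0 0 0 0
  0 0 0 0 0
  0 0 0 0 0
Max pheromone 4 at (1,0)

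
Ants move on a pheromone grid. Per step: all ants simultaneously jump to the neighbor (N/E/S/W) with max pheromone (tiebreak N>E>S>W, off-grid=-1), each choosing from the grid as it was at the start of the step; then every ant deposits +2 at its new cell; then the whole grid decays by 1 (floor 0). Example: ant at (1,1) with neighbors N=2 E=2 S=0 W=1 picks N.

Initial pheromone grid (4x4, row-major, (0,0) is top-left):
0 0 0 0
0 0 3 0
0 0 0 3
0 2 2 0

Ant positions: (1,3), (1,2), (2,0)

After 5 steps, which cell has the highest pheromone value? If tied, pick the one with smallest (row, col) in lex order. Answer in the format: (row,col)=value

Step 1: ant0:(1,3)->S->(2,3) | ant1:(1,2)->N->(0,2) | ant2:(2,0)->N->(1,0)
  grid max=4 at (2,3)
Step 2: ant0:(2,3)->N->(1,3) | ant1:(0,2)->S->(1,2) | ant2:(1,0)->N->(0,0)
  grid max=3 at (1,2)
Step 3: ant0:(1,3)->S->(2,3) | ant1:(1,2)->E->(1,3) | ant2:(0,0)->E->(0,1)
  grid max=4 at (2,3)
Step 4: ant0:(2,3)->N->(1,3) | ant1:(1,3)->S->(2,3) | ant2:(0,1)->E->(0,2)
  grid max=5 at (2,3)
Step 5: ant0:(1,3)->S->(2,3) | ant1:(2,3)->N->(1,3) | ant2:(0,2)->S->(1,2)
  grid max=6 at (2,3)
Final grid:
  0 0 0 0
  0 0 2 4
  0 0 0 6
  0 0 0 0
Max pheromone 6 at (2,3)

Answer: (2,3)=6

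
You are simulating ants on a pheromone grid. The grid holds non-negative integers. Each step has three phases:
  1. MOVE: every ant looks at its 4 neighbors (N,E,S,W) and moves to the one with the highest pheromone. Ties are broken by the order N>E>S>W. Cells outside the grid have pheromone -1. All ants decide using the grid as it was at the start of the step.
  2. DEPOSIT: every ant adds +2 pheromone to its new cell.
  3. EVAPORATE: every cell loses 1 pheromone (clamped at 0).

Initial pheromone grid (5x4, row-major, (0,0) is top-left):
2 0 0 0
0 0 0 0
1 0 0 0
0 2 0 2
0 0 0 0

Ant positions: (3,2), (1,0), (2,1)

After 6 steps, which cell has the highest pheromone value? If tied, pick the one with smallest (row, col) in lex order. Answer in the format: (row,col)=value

Step 1: ant0:(3,2)->E->(3,3) | ant1:(1,0)->N->(0,0) | ant2:(2,1)->S->(3,1)
  grid max=3 at (0,0)
Step 2: ant0:(3,3)->N->(2,3) | ant1:(0,0)->E->(0,1) | ant2:(3,1)->N->(2,1)
  grid max=2 at (0,0)
Step 3: ant0:(2,3)->S->(3,3) | ant1:(0,1)->W->(0,0) | ant2:(2,1)->S->(3,1)
  grid max=3 at (0,0)
Step 4: ant0:(3,3)->N->(2,3) | ant1:(0,0)->E->(0,1) | ant2:(3,1)->N->(2,1)
  grid max=2 at (0,0)
Step 5: ant0:(2,3)->S->(3,3) | ant1:(0,1)->W->(0,0) | ant2:(2,1)->S->(3,1)
  grid max=3 at (0,0)
Step 6: ant0:(3,3)->N->(2,3) | ant1:(0,0)->E->(0,1) | ant2:(3,1)->N->(2,1)
  grid max=2 at (0,0)
Final grid:
  2 1 0 0
  0 0 0 0
  0 1 0 1
  0 2 0 2
  0 0 0 0
Max pheromone 2 at (0,0)

Answer: (0,0)=2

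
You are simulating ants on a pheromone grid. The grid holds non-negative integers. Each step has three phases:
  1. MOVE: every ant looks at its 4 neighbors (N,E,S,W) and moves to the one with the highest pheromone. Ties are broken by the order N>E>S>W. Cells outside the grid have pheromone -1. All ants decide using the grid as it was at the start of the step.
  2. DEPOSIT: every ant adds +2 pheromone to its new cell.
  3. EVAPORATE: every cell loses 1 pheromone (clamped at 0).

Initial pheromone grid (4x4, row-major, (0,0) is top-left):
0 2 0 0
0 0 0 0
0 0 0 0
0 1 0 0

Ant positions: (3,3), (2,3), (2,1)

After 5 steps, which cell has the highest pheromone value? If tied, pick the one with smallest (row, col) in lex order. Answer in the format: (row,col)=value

Answer: (1,3)=5

Derivation:
Step 1: ant0:(3,3)->N->(2,3) | ant1:(2,3)->N->(1,3) | ant2:(2,1)->S->(3,1)
  grid max=2 at (3,1)
Step 2: ant0:(2,3)->N->(1,3) | ant1:(1,3)->S->(2,3) | ant2:(3,1)->N->(2,1)
  grid max=2 at (1,3)
Step 3: ant0:(1,3)->S->(2,3) | ant1:(2,3)->N->(1,3) | ant2:(2,1)->S->(3,1)
  grid max=3 at (1,3)
Step 4: ant0:(2,3)->N->(1,3) | ant1:(1,3)->S->(2,3) | ant2:(3,1)->N->(2,1)
  grid max=4 at (1,3)
Step 5: ant0:(1,3)->S->(2,3) | ant1:(2,3)->N->(1,3) | ant2:(2,1)->S->(3,1)
  grid max=5 at (1,3)
Final grid:
  0 0 0 0
  0 0 0 5
  0 0 0 5
  0 2 0 0
Max pheromone 5 at (1,3)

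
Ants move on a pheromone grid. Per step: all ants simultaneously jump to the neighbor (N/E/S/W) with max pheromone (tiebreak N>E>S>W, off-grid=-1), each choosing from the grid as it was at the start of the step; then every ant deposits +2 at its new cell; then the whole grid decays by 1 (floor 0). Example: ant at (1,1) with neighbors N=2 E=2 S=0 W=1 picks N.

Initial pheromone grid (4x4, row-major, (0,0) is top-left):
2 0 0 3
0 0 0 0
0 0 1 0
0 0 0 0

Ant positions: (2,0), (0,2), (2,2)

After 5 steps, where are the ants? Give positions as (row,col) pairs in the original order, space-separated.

Step 1: ant0:(2,0)->N->(1,0) | ant1:(0,2)->E->(0,3) | ant2:(2,2)->N->(1,2)
  grid max=4 at (0,3)
Step 2: ant0:(1,0)->N->(0,0) | ant1:(0,3)->S->(1,3) | ant2:(1,2)->N->(0,2)
  grid max=3 at (0,3)
Step 3: ant0:(0,0)->E->(0,1) | ant1:(1,3)->N->(0,3) | ant2:(0,2)->E->(0,3)
  grid max=6 at (0,3)
Step 4: ant0:(0,1)->W->(0,0) | ant1:(0,3)->S->(1,3) | ant2:(0,3)->S->(1,3)
  grid max=5 at (0,3)
Step 5: ant0:(0,0)->E->(0,1) | ant1:(1,3)->N->(0,3) | ant2:(1,3)->N->(0,3)
  grid max=8 at (0,3)

(0,1) (0,3) (0,3)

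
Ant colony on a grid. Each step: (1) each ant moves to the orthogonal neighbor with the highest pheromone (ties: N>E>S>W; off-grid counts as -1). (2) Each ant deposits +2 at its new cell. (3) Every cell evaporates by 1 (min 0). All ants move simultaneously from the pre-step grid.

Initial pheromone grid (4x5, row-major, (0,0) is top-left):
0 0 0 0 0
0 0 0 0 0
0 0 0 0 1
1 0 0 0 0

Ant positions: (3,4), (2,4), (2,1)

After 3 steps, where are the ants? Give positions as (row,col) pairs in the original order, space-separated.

Step 1: ant0:(3,4)->N->(2,4) | ant1:(2,4)->N->(1,4) | ant2:(2,1)->N->(1,1)
  grid max=2 at (2,4)
Step 2: ant0:(2,4)->N->(1,4) | ant1:(1,4)->S->(2,4) | ant2:(1,1)->N->(0,1)
  grid max=3 at (2,4)
Step 3: ant0:(1,4)->S->(2,4) | ant1:(2,4)->N->(1,4) | ant2:(0,1)->E->(0,2)
  grid max=4 at (2,4)

(2,4) (1,4) (0,2)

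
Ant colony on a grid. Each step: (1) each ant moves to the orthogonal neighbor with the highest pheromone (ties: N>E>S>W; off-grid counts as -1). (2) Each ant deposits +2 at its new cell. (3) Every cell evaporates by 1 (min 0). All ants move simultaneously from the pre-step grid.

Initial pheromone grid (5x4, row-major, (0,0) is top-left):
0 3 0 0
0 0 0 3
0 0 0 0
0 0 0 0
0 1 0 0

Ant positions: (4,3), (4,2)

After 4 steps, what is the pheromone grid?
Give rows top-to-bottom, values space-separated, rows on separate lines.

After step 1: ants at (3,3),(4,1)
  0 2 0 0
  0 0 0 2
  0 0 0 0
  0 0 0 1
  0 2 0 0
After step 2: ants at (2,3),(3,1)
  0 1 0 0
  0 0 0 1
  0 0 0 1
  0 1 0 0
  0 1 0 0
After step 3: ants at (1,3),(4,1)
  0 0 0 0
  0 0 0 2
  0 0 0 0
  0 0 0 0
  0 2 0 0
After step 4: ants at (0,3),(3,1)
  0 0 0 1
  0 0 0 1
  0 0 0 0
  0 1 0 0
  0 1 0 0

0 0 0 1
0 0 0 1
0 0 0 0
0 1 0 0
0 1 0 0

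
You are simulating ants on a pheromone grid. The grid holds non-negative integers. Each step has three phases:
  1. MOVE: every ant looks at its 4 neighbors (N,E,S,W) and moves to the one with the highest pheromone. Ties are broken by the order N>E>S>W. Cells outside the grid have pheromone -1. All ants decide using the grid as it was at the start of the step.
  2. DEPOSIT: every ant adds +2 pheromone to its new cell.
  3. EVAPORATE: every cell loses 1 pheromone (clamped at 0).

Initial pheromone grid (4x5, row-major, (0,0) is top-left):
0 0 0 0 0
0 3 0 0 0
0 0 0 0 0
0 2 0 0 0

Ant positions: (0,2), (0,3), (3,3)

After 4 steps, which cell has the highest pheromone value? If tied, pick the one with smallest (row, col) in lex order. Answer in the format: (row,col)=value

Answer: (0,3)=6

Derivation:
Step 1: ant0:(0,2)->E->(0,3) | ant1:(0,3)->E->(0,4) | ant2:(3,3)->N->(2,3)
  grid max=2 at (1,1)
Step 2: ant0:(0,3)->E->(0,4) | ant1:(0,4)->W->(0,3) | ant2:(2,3)->N->(1,3)
  grid max=2 at (0,3)
Step 3: ant0:(0,4)->W->(0,3) | ant1:(0,3)->E->(0,4) | ant2:(1,3)->N->(0,3)
  grid max=5 at (0,3)
Step 4: ant0:(0,3)->E->(0,4) | ant1:(0,4)->W->(0,3) | ant2:(0,3)->E->(0,4)
  grid max=6 at (0,3)
Final grid:
  0 0 0 6 6
  0 0 0 0 0
  0 0 0 0 0
  0 0 0 0 0
Max pheromone 6 at (0,3)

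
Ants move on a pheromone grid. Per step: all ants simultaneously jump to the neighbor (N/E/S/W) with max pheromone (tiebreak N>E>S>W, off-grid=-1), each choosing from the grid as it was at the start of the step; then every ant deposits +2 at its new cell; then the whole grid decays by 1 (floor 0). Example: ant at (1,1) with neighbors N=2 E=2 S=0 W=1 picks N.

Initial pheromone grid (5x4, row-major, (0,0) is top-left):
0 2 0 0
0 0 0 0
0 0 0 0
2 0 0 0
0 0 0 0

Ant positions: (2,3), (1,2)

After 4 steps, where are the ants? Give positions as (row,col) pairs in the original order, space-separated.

Step 1: ant0:(2,3)->N->(1,3) | ant1:(1,2)->N->(0,2)
  grid max=1 at (0,1)
Step 2: ant0:(1,3)->N->(0,3) | ant1:(0,2)->W->(0,1)
  grid max=2 at (0,1)
Step 3: ant0:(0,3)->S->(1,3) | ant1:(0,1)->E->(0,2)
  grid max=1 at (0,1)
Step 4: ant0:(1,3)->N->(0,3) | ant1:(0,2)->W->(0,1)
  grid max=2 at (0,1)

(0,3) (0,1)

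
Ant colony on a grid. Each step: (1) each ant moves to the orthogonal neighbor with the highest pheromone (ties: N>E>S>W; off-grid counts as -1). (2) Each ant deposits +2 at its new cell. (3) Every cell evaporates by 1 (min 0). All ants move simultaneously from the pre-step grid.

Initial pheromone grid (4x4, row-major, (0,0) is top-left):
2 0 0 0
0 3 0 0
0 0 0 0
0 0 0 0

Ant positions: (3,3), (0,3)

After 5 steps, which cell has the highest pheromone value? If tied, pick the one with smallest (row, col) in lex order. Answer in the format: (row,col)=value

Answer: (1,3)=5

Derivation:
Step 1: ant0:(3,3)->N->(2,3) | ant1:(0,3)->S->(1,3)
  grid max=2 at (1,1)
Step 2: ant0:(2,3)->N->(1,3) | ant1:(1,3)->S->(2,3)
  grid max=2 at (1,3)
Step 3: ant0:(1,3)->S->(2,3) | ant1:(2,3)->N->(1,3)
  grid max=3 at (1,3)
Step 4: ant0:(2,3)->N->(1,3) | ant1:(1,3)->S->(2,3)
  grid max=4 at (1,3)
Step 5: ant0:(1,3)->S->(2,3) | ant1:(2,3)->N->(1,3)
  grid max=5 at (1,3)
Final grid:
  0 0 0 0
  0 0 0 5
  0 0 0 5
  0 0 0 0
Max pheromone 5 at (1,3)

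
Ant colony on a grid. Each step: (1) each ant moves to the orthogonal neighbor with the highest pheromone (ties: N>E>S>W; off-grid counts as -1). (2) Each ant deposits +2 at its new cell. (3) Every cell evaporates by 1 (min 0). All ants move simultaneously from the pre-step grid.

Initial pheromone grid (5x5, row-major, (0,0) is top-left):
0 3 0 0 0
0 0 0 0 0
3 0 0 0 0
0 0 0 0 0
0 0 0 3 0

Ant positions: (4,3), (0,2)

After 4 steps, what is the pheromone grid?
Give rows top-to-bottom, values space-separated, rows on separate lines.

After step 1: ants at (3,3),(0,1)
  0 4 0 0 0
  0 0 0 0 0
  2 0 0 0 0
  0 0 0 1 0
  0 0 0 2 0
After step 2: ants at (4,3),(0,2)
  0 3 1 0 0
  0 0 0 0 0
  1 0 0 0 0
  0 0 0 0 0
  0 0 0 3 0
After step 3: ants at (3,3),(0,1)
  0 4 0 0 0
  0 0 0 0 0
  0 0 0 0 0
  0 0 0 1 0
  0 0 0 2 0
After step 4: ants at (4,3),(0,2)
  0 3 1 0 0
  0 0 0 0 0
  0 0 0 0 0
  0 0 0 0 0
  0 0 0 3 0

0 3 1 0 0
0 0 0 0 0
0 0 0 0 0
0 0 0 0 0
0 0 0 3 0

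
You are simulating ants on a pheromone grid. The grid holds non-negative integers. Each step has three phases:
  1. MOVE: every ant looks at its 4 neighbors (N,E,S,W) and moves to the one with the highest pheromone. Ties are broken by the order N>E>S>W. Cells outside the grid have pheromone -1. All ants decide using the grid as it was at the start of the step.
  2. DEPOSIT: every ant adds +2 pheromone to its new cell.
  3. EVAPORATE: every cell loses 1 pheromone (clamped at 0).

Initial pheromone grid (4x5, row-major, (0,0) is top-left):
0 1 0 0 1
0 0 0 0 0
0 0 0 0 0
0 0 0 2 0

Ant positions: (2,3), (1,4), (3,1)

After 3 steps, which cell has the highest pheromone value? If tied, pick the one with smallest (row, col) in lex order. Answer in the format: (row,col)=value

Step 1: ant0:(2,3)->S->(3,3) | ant1:(1,4)->N->(0,4) | ant2:(3,1)->N->(2,1)
  grid max=3 at (3,3)
Step 2: ant0:(3,3)->N->(2,3) | ant1:(0,4)->S->(1,4) | ant2:(2,1)->N->(1,1)
  grid max=2 at (3,3)
Step 3: ant0:(2,3)->S->(3,3) | ant1:(1,4)->N->(0,4) | ant2:(1,1)->N->(0,1)
  grid max=3 at (3,3)
Final grid:
  0 1 0 0 2
  0 0 0 0 0
  0 0 0 0 0
  0 0 0 3 0
Max pheromone 3 at (3,3)

Answer: (3,3)=3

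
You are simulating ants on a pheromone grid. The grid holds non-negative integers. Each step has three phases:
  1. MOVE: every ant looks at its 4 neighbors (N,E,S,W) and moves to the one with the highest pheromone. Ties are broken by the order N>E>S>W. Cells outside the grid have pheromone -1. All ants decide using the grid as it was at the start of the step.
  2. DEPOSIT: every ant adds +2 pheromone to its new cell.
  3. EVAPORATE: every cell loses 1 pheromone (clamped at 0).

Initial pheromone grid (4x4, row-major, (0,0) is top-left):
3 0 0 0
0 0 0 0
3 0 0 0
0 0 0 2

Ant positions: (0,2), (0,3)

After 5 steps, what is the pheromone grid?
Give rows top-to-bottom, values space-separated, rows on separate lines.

After step 1: ants at (0,3),(1,3)
  2 0 0 1
  0 0 0 1
  2 0 0 0
  0 0 0 1
After step 2: ants at (1,3),(0,3)
  1 0 0 2
  0 0 0 2
  1 0 0 0
  0 0 0 0
After step 3: ants at (0,3),(1,3)
  0 0 0 3
  0 0 0 3
  0 0 0 0
  0 0 0 0
After step 4: ants at (1,3),(0,3)
  0 0 0 4
  0 0 0 4
  0 0 0 0
  0 0 0 0
After step 5: ants at (0,3),(1,3)
  0 0 0 5
  0 0 0 5
  0 0 0 0
  0 0 0 0

0 0 0 5
0 0 0 5
0 0 0 0
0 0 0 0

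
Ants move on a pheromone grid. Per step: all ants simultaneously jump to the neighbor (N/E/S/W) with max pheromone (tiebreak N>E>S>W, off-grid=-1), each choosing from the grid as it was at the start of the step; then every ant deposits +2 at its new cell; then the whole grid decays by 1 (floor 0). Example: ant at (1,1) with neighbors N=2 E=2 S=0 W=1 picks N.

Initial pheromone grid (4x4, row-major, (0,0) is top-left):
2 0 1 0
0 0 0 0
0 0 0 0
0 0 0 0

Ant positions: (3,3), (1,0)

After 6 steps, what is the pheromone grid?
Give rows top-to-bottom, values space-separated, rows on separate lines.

After step 1: ants at (2,3),(0,0)
  3 0 0 0
  0 0 0 0
  0 0 0 1
  0 0 0 0
After step 2: ants at (1,3),(0,1)
  2 1 0 0
  0 0 0 1
  0 0 0 0
  0 0 0 0
After step 3: ants at (0,3),(0,0)
  3 0 0 1
  0 0 0 0
  0 0 0 0
  0 0 0 0
After step 4: ants at (1,3),(0,1)
  2 1 0 0
  0 0 0 1
  0 0 0 0
  0 0 0 0
After step 5: ants at (0,3),(0,0)
  3 0 0 1
  0 0 0 0
  0 0 0 0
  0 0 0 0
After step 6: ants at (1,3),(0,1)
  2 1 0 0
  0 0 0 1
  0 0 0 0
  0 0 0 0

2 1 0 0
0 0 0 1
0 0 0 0
0 0 0 0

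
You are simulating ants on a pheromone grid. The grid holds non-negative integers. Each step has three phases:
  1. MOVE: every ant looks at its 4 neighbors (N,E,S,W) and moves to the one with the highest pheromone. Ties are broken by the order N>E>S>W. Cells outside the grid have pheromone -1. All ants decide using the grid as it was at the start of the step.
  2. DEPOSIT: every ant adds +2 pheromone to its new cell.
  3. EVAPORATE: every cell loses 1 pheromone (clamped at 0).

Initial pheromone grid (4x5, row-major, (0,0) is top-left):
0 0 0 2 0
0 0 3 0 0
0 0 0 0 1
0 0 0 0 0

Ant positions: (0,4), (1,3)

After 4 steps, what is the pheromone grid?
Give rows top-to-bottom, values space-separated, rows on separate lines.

After step 1: ants at (0,3),(1,2)
  0 0 0 3 0
  0 0 4 0 0
  0 0 0 0 0
  0 0 0 0 0
After step 2: ants at (0,4),(0,2)
  0 0 1 2 1
  0 0 3 0 0
  0 0 0 0 0
  0 0 0 0 0
After step 3: ants at (0,3),(1,2)
  0 0 0 3 0
  0 0 4 0 0
  0 0 0 0 0
  0 0 0 0 0
After step 4: ants at (0,4),(0,2)
  0 0 1 2 1
  0 0 3 0 0
  0 0 0 0 0
  0 0 0 0 0

0 0 1 2 1
0 0 3 0 0
0 0 0 0 0
0 0 0 0 0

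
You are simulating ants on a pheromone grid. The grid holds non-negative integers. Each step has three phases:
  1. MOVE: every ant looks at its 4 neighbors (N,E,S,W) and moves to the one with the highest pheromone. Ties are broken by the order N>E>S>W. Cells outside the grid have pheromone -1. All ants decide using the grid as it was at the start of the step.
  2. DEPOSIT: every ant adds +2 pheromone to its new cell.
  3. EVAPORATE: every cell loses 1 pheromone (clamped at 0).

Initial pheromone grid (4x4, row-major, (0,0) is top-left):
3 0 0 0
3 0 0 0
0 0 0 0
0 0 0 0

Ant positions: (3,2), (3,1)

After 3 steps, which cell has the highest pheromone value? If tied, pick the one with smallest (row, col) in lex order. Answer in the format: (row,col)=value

Answer: (2,1)=3

Derivation:
Step 1: ant0:(3,2)->N->(2,2) | ant1:(3,1)->N->(2,1)
  grid max=2 at (0,0)
Step 2: ant0:(2,2)->W->(2,1) | ant1:(2,1)->E->(2,2)
  grid max=2 at (2,1)
Step 3: ant0:(2,1)->E->(2,2) | ant1:(2,2)->W->(2,1)
  grid max=3 at (2,1)
Final grid:
  0 0 0 0
  0 0 0 0
  0 3 3 0
  0 0 0 0
Max pheromone 3 at (2,1)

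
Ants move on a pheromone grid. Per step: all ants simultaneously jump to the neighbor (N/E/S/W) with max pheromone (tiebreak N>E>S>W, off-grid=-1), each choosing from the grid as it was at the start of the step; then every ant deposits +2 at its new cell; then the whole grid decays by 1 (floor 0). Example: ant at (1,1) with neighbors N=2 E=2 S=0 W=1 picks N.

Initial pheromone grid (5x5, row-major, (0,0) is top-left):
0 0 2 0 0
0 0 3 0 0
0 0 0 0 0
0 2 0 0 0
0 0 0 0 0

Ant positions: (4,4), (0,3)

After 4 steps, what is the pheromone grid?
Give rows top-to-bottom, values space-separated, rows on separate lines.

After step 1: ants at (3,4),(0,2)
  0 0 3 0 0
  0 0 2 0 0
  0 0 0 0 0
  0 1 0 0 1
  0 0 0 0 0
After step 2: ants at (2,4),(1,2)
  0 0 2 0 0
  0 0 3 0 0
  0 0 0 0 1
  0 0 0 0 0
  0 0 0 0 0
After step 3: ants at (1,4),(0,2)
  0 0 3 0 0
  0 0 2 0 1
  0 0 0 0 0
  0 0 0 0 0
  0 0 0 0 0
After step 4: ants at (0,4),(1,2)
  0 0 2 0 1
  0 0 3 0 0
  0 0 0 0 0
  0 0 0 0 0
  0 0 0 0 0

0 0 2 0 1
0 0 3 0 0
0 0 0 0 0
0 0 0 0 0
0 0 0 0 0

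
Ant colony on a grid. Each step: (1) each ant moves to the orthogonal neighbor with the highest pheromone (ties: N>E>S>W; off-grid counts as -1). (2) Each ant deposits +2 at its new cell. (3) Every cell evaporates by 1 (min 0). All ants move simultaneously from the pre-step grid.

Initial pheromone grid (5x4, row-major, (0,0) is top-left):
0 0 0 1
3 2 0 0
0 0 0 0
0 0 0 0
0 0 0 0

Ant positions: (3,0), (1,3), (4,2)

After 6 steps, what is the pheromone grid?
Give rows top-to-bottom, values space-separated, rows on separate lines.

After step 1: ants at (2,0),(0,3),(3,2)
  0 0 0 2
  2 1 0 0
  1 0 0 0
  0 0 1 0
  0 0 0 0
After step 2: ants at (1,0),(1,3),(2,2)
  0 0 0 1
  3 0 0 1
  0 0 1 0
  0 0 0 0
  0 0 0 0
After step 3: ants at (0,0),(0,3),(1,2)
  1 0 0 2
  2 0 1 0
  0 0 0 0
  0 0 0 0
  0 0 0 0
After step 4: ants at (1,0),(1,3),(0,2)
  0 0 1 1
  3 0 0 1
  0 0 0 0
  0 0 0 0
  0 0 0 0
After step 5: ants at (0,0),(0,3),(0,3)
  1 0 0 4
  2 0 0 0
  0 0 0 0
  0 0 0 0
  0 0 0 0
After step 6: ants at (1,0),(1,3),(1,3)
  0 0 0 3
  3 0 0 3
  0 0 0 0
  0 0 0 0
  0 0 0 0

0 0 0 3
3 0 0 3
0 0 0 0
0 0 0 0
0 0 0 0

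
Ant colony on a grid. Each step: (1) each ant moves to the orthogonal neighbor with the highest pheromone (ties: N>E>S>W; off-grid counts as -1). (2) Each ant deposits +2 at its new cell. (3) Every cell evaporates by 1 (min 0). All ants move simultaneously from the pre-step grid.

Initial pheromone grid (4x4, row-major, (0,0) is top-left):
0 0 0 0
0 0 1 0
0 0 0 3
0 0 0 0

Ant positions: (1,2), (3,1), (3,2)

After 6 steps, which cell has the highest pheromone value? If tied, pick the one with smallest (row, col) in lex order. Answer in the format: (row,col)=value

Step 1: ant0:(1,2)->N->(0,2) | ant1:(3,1)->N->(2,1) | ant2:(3,2)->N->(2,2)
  grid max=2 at (2,3)
Step 2: ant0:(0,2)->E->(0,3) | ant1:(2,1)->E->(2,2) | ant2:(2,2)->E->(2,3)
  grid max=3 at (2,3)
Step 3: ant0:(0,3)->S->(1,3) | ant1:(2,2)->E->(2,3) | ant2:(2,3)->W->(2,2)
  grid max=4 at (2,3)
Step 4: ant0:(1,3)->S->(2,3) | ant1:(2,3)->W->(2,2) | ant2:(2,2)->E->(2,3)
  grid max=7 at (2,3)
Step 5: ant0:(2,3)->W->(2,2) | ant1:(2,2)->E->(2,3) | ant2:(2,3)->W->(2,2)
  grid max=8 at (2,3)
Step 6: ant0:(2,2)->E->(2,3) | ant1:(2,3)->W->(2,2) | ant2:(2,2)->E->(2,3)
  grid max=11 at (2,3)
Final grid:
  0 0 0 0
  0 0 0 0
  0 0 8 11
  0 0 0 0
Max pheromone 11 at (2,3)

Answer: (2,3)=11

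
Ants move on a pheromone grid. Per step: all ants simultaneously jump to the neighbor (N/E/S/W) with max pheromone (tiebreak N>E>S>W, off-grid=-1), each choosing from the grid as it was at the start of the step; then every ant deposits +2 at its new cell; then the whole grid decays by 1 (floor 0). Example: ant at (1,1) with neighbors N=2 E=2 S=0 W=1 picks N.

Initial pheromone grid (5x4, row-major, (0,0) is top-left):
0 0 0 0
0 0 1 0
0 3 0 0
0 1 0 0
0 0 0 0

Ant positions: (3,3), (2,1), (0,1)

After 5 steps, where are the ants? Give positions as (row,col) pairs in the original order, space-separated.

Step 1: ant0:(3,3)->N->(2,3) | ant1:(2,1)->S->(3,1) | ant2:(0,1)->E->(0,2)
  grid max=2 at (2,1)
Step 2: ant0:(2,3)->N->(1,3) | ant1:(3,1)->N->(2,1) | ant2:(0,2)->E->(0,3)
  grid max=3 at (2,1)
Step 3: ant0:(1,3)->N->(0,3) | ant1:(2,1)->S->(3,1) | ant2:(0,3)->S->(1,3)
  grid max=2 at (0,3)
Step 4: ant0:(0,3)->S->(1,3) | ant1:(3,1)->N->(2,1) | ant2:(1,3)->N->(0,3)
  grid max=3 at (0,3)
Step 5: ant0:(1,3)->N->(0,3) | ant1:(2,1)->S->(3,1) | ant2:(0,3)->S->(1,3)
  grid max=4 at (0,3)

(0,3) (3,1) (1,3)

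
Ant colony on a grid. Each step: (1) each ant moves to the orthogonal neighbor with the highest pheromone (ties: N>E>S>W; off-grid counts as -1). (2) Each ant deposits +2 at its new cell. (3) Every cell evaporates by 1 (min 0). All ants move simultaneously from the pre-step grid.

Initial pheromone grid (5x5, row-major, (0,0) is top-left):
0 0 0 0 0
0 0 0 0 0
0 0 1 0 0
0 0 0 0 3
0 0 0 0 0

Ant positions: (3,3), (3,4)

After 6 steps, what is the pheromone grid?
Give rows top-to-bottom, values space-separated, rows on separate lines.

After step 1: ants at (3,4),(2,4)
  0 0 0 0 0
  0 0 0 0 0
  0 0 0 0 1
  0 0 0 0 4
  0 0 0 0 0
After step 2: ants at (2,4),(3,4)
  0 0 0 0 0
  0 0 0 0 0
  0 0 0 0 2
  0 0 0 0 5
  0 0 0 0 0
After step 3: ants at (3,4),(2,4)
  0 0 0 0 0
  0 0 0 0 0
  0 0 0 0 3
  0 0 0 0 6
  0 0 0 0 0
After step 4: ants at (2,4),(3,4)
  0 0 0 0 0
  0 0 0 0 0
  0 0 0 0 4
  0 0 0 0 7
  0 0 0 0 0
After step 5: ants at (3,4),(2,4)
  0 0 0 0 0
  0 0 0 0 0
  0 0 0 0 5
  0 0 0 0 8
  0 0 0 0 0
After step 6: ants at (2,4),(3,4)
  0 0 0 0 0
  0 0 0 0 0
  0 0 0 0 6
  0 0 0 0 9
  0 0 0 0 0

0 0 0 0 0
0 0 0 0 0
0 0 0 0 6
0 0 0 0 9
0 0 0 0 0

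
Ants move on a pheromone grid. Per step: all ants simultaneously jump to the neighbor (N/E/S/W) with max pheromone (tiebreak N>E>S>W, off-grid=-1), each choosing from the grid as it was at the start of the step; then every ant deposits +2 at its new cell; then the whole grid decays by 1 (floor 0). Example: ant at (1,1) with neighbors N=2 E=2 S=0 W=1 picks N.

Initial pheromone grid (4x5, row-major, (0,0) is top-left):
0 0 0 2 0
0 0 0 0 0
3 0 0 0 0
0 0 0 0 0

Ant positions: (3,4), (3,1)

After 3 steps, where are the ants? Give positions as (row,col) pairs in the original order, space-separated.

Step 1: ant0:(3,4)->N->(2,4) | ant1:(3,1)->N->(2,1)
  grid max=2 at (2,0)
Step 2: ant0:(2,4)->N->(1,4) | ant1:(2,1)->W->(2,0)
  grid max=3 at (2,0)
Step 3: ant0:(1,4)->N->(0,4) | ant1:(2,0)->N->(1,0)
  grid max=2 at (2,0)

(0,4) (1,0)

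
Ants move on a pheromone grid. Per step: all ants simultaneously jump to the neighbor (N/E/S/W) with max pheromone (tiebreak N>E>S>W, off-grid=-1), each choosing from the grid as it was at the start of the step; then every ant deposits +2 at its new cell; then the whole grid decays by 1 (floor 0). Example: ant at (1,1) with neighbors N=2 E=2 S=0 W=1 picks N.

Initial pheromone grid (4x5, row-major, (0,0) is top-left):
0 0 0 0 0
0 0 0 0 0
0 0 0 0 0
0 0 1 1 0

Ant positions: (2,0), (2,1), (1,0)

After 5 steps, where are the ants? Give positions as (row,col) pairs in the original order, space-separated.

Step 1: ant0:(2,0)->N->(1,0) | ant1:(2,1)->N->(1,1) | ant2:(1,0)->N->(0,0)
  grid max=1 at (0,0)
Step 2: ant0:(1,0)->N->(0,0) | ant1:(1,1)->W->(1,0) | ant2:(0,0)->S->(1,0)
  grid max=4 at (1,0)
Step 3: ant0:(0,0)->S->(1,0) | ant1:(1,0)->N->(0,0) | ant2:(1,0)->N->(0,0)
  grid max=5 at (0,0)
Step 4: ant0:(1,0)->N->(0,0) | ant1:(0,0)->S->(1,0) | ant2:(0,0)->S->(1,0)
  grid max=8 at (1,0)
Step 5: ant0:(0,0)->S->(1,0) | ant1:(1,0)->N->(0,0) | ant2:(1,0)->N->(0,0)
  grid max=9 at (0,0)

(1,0) (0,0) (0,0)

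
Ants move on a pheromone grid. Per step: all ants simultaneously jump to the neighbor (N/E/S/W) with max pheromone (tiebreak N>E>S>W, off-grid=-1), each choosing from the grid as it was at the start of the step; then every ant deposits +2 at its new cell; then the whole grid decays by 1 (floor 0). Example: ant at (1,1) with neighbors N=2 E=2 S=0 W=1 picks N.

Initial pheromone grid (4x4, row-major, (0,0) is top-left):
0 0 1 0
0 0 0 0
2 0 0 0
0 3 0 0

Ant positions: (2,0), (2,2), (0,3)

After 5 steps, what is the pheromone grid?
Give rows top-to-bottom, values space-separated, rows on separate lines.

After step 1: ants at (1,0),(1,2),(0,2)
  0 0 2 0
  1 0 1 0
  1 0 0 0
  0 2 0 0
After step 2: ants at (2,0),(0,2),(1,2)
  0 0 3 0
  0 0 2 0
  2 0 0 0
  0 1 0 0
After step 3: ants at (1,0),(1,2),(0,2)
  0 0 4 0
  1 0 3 0
  1 0 0 0
  0 0 0 0
After step 4: ants at (2,0),(0,2),(1,2)
  0 0 5 0
  0 0 4 0
  2 0 0 0
  0 0 0 0
After step 5: ants at (1,0),(1,2),(0,2)
  0 0 6 0
  1 0 5 0
  1 0 0 0
  0 0 0 0

0 0 6 0
1 0 5 0
1 0 0 0
0 0 0 0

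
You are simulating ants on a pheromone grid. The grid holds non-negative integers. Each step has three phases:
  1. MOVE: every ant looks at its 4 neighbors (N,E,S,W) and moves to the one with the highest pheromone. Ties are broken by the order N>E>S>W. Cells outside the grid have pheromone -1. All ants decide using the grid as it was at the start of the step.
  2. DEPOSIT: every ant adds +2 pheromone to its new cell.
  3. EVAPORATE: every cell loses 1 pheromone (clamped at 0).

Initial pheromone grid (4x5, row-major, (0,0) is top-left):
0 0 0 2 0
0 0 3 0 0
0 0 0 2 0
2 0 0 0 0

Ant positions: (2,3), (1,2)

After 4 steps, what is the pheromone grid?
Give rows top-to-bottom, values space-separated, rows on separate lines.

After step 1: ants at (1,3),(0,2)
  0 0 1 1 0
  0 0 2 1 0
  0 0 0 1 0
  1 0 0 0 0
After step 2: ants at (1,2),(1,2)
  0 0 0 0 0
  0 0 5 0 0
  0 0 0 0 0
  0 0 0 0 0
After step 3: ants at (0,2),(0,2)
  0 0 3 0 0
  0 0 4 0 0
  0 0 0 0 0
  0 0 0 0 0
After step 4: ants at (1,2),(1,2)
  0 0 2 0 0
  0 0 7 0 0
  0 0 0 0 0
  0 0 0 0 0

0 0 2 0 0
0 0 7 0 0
0 0 0 0 0
0 0 0 0 0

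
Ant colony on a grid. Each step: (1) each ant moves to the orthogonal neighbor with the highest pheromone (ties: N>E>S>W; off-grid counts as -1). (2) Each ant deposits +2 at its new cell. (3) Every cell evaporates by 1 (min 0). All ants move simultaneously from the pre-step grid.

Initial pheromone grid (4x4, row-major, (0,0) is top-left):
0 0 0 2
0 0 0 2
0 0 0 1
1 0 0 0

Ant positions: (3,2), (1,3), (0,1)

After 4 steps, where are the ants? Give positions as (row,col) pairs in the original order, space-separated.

Step 1: ant0:(3,2)->N->(2,2) | ant1:(1,3)->N->(0,3) | ant2:(0,1)->E->(0,2)
  grid max=3 at (0,3)
Step 2: ant0:(2,2)->N->(1,2) | ant1:(0,3)->S->(1,3) | ant2:(0,2)->E->(0,3)
  grid max=4 at (0,3)
Step 3: ant0:(1,2)->E->(1,3) | ant1:(1,3)->N->(0,3) | ant2:(0,3)->S->(1,3)
  grid max=5 at (0,3)
Step 4: ant0:(1,3)->N->(0,3) | ant1:(0,3)->S->(1,3) | ant2:(1,3)->N->(0,3)
  grid max=8 at (0,3)

(0,3) (1,3) (0,3)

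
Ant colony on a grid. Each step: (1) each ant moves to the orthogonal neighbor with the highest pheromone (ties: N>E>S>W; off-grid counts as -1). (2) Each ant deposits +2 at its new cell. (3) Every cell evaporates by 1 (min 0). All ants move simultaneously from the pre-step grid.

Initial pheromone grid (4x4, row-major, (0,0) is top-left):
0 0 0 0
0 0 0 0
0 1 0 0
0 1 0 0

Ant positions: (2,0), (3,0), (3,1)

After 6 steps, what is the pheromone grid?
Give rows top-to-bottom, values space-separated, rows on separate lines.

After step 1: ants at (2,1),(3,1),(2,1)
  0 0 0 0
  0 0 0 0
  0 4 0 0
  0 2 0 0
After step 2: ants at (3,1),(2,1),(3,1)
  0 0 0 0
  0 0 0 0
  0 5 0 0
  0 5 0 0
After step 3: ants at (2,1),(3,1),(2,1)
  0 0 0 0
  0 0 0 0
  0 8 0 0
  0 6 0 0
After step 4: ants at (3,1),(2,1),(3,1)
  0 0 0 0
  0 0 0 0
  0 9 0 0
  0 9 0 0
After step 5: ants at (2,1),(3,1),(2,1)
  0 0 0 0
  0 0 0 0
  0 12 0 0
  0 10 0 0
After step 6: ants at (3,1),(2,1),(3,1)
  0 0 0 0
  0 0 0 0
  0 13 0 0
  0 13 0 0

0 0 0 0
0 0 0 0
0 13 0 0
0 13 0 0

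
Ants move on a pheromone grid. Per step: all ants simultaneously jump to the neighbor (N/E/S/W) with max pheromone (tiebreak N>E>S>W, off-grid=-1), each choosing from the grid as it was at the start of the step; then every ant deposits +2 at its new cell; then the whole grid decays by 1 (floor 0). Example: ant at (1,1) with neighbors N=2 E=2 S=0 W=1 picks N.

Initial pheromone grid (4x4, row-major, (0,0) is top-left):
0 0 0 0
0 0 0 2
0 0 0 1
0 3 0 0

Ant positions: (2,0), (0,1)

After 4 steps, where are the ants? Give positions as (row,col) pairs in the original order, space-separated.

Step 1: ant0:(2,0)->N->(1,0) | ant1:(0,1)->E->(0,2)
  grid max=2 at (3,1)
Step 2: ant0:(1,0)->N->(0,0) | ant1:(0,2)->E->(0,3)
  grid max=1 at (0,0)
Step 3: ant0:(0,0)->E->(0,1) | ant1:(0,3)->S->(1,3)
  grid max=1 at (0,1)
Step 4: ant0:(0,1)->E->(0,2) | ant1:(1,3)->N->(0,3)
  grid max=1 at (0,2)

(0,2) (0,3)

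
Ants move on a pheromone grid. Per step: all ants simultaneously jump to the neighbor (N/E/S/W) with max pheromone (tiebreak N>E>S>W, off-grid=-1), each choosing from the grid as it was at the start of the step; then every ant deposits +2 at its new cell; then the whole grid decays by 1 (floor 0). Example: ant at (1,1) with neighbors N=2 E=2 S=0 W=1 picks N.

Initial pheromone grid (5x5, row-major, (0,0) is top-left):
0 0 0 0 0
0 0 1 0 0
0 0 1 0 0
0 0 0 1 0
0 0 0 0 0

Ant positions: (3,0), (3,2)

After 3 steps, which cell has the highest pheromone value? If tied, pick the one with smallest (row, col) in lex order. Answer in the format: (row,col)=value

Step 1: ant0:(3,0)->N->(2,0) | ant1:(3,2)->N->(2,2)
  grid max=2 at (2,2)
Step 2: ant0:(2,0)->N->(1,0) | ant1:(2,2)->N->(1,2)
  grid max=1 at (1,0)
Step 3: ant0:(1,0)->N->(0,0) | ant1:(1,2)->S->(2,2)
  grid max=2 at (2,2)
Final grid:
  1 0 0 0 0
  0 0 0 0 0
  0 0 2 0 0
  0 0 0 0 0
  0 0 0 0 0
Max pheromone 2 at (2,2)

Answer: (2,2)=2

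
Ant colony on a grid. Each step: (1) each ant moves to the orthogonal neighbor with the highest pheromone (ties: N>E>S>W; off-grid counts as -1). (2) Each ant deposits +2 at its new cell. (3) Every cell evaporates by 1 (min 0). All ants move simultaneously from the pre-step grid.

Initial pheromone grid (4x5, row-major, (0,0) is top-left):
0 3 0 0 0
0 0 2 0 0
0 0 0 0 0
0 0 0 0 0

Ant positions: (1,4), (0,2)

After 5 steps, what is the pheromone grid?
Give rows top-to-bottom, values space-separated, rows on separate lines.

After step 1: ants at (0,4),(0,1)
  0 4 0 0 1
  0 0 1 0 0
  0 0 0 0 0
  0 0 0 0 0
After step 2: ants at (1,4),(0,2)
  0 3 1 0 0
  0 0 0 0 1
  0 0 0 0 0
  0 0 0 0 0
After step 3: ants at (0,4),(0,1)
  0 4 0 0 1
  0 0 0 0 0
  0 0 0 0 0
  0 0 0 0 0
After step 4: ants at (1,4),(0,2)
  0 3 1 0 0
  0 0 0 0 1
  0 0 0 0 0
  0 0 0 0 0
After step 5: ants at (0,4),(0,1)
  0 4 0 0 1
  0 0 0 0 0
  0 0 0 0 0
  0 0 0 0 0

0 4 0 0 1
0 0 0 0 0
0 0 0 0 0
0 0 0 0 0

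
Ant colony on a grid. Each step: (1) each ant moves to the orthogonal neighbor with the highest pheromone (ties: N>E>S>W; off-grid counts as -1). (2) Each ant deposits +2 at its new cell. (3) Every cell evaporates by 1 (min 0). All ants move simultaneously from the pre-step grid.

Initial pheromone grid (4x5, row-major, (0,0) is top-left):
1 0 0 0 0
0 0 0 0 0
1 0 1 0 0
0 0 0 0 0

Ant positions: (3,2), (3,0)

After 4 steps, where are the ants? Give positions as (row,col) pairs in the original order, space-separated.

Step 1: ant0:(3,2)->N->(2,2) | ant1:(3,0)->N->(2,0)
  grid max=2 at (2,0)
Step 2: ant0:(2,2)->N->(1,2) | ant1:(2,0)->N->(1,0)
  grid max=1 at (1,0)
Step 3: ant0:(1,2)->S->(2,2) | ant1:(1,0)->S->(2,0)
  grid max=2 at (2,0)
Step 4: ant0:(2,2)->N->(1,2) | ant1:(2,0)->N->(1,0)
  grid max=1 at (1,0)

(1,2) (1,0)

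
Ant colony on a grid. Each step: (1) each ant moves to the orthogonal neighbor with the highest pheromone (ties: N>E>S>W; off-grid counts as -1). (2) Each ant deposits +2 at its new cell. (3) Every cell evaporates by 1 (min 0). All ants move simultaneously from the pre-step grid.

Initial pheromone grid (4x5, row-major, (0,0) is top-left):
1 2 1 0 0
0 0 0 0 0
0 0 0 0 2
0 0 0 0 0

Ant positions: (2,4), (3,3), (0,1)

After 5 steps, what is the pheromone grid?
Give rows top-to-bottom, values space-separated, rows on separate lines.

After step 1: ants at (1,4),(2,3),(0,2)
  0 1 2 0 0
  0 0 0 0 1
  0 0 0 1 1
  0 0 0 0 0
After step 2: ants at (2,4),(2,4),(0,1)
  0 2 1 0 0
  0 0 0 0 0
  0 0 0 0 4
  0 0 0 0 0
After step 3: ants at (1,4),(1,4),(0,2)
  0 1 2 0 0
  0 0 0 0 3
  0 0 0 0 3
  0 0 0 0 0
After step 4: ants at (2,4),(2,4),(0,1)
  0 2 1 0 0
  0 0 0 0 2
  0 0 0 0 6
  0 0 0 0 0
After step 5: ants at (1,4),(1,4),(0,2)
  0 1 2 0 0
  0 0 0 0 5
  0 0 0 0 5
  0 0 0 0 0

0 1 2 0 0
0 0 0 0 5
0 0 0 0 5
0 0 0 0 0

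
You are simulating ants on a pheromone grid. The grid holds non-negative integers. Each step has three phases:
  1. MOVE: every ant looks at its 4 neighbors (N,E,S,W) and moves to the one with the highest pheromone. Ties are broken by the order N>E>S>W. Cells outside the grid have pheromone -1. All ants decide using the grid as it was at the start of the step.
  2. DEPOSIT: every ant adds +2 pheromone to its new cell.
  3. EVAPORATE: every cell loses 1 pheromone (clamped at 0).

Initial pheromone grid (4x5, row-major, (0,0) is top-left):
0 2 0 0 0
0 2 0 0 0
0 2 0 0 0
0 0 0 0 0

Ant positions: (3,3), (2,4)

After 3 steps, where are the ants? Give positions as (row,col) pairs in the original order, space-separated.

Step 1: ant0:(3,3)->N->(2,3) | ant1:(2,4)->N->(1,4)
  grid max=1 at (0,1)
Step 2: ant0:(2,3)->N->(1,3) | ant1:(1,4)->N->(0,4)
  grid max=1 at (0,4)
Step 3: ant0:(1,3)->N->(0,3) | ant1:(0,4)->S->(1,4)
  grid max=1 at (0,3)

(0,3) (1,4)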